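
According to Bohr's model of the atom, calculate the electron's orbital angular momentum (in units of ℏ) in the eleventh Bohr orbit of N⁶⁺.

11

L_n = nℏ, so L/ℏ = n = 11.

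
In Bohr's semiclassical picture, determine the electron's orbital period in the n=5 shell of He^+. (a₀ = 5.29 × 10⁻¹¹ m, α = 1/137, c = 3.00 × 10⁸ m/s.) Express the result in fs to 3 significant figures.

r = n²a₀/Z = 5²·5.29 × 10⁻¹¹/2 = 6.61 × 10⁻¹⁰ m
v = Zαc/n = 2·0.00730·3.00 × 10⁸/5 = 8.76 × 10⁵ m/s
T = 2πr/v = 4.74 × 10⁻¹⁵ s = 4.74 fs

4.74 fs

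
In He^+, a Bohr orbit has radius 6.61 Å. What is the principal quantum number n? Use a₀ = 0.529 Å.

5

r_n = n²a₀/Z ⇒ n² = rZ/a₀ = 6.61 × 2 / 0.529 ≈ 24.99
n = 5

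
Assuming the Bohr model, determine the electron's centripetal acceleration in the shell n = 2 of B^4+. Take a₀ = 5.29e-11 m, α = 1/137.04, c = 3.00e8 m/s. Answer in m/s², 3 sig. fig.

r = n²a₀/Z = 4.23e-11 m, v = Zαc/n = 5.47e6 m/s
a = v²/r = (5.47e6)² / 4.23e-11 = 7.08e23 m/s²

7.08e23 m/s²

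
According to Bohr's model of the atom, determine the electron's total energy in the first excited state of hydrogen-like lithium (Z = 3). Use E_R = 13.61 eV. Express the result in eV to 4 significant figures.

-30.62 eV

E_n = −E_R·Z²/n² = −13.61 × 3²/2² = -30.62 eV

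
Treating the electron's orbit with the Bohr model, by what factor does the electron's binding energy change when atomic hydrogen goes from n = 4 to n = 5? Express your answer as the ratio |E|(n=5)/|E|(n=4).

|E| ∝ Z^2 · n^-2; with Z fixed, |E| ∝ n^-2.
|E|(n=5)/|E|(n=4) = (5/4)^-2 = 16/25

16/25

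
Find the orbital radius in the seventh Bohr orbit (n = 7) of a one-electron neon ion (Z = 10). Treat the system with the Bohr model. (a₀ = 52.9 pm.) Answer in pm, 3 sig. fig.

259 pm

r_n = n²a₀/Z = 7² × 52.9 / 10
    = 49 × 52.9 / 10 = 259 pm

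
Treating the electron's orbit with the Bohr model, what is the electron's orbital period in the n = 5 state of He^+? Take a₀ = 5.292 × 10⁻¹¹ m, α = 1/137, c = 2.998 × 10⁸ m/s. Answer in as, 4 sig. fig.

r = n²a₀/Z = 5²·5.292 × 10⁻¹¹/2 = 6.615 × 10⁻¹⁰ m
v = Zαc/n = 2·0.007299·2.998 × 10⁸/5 = 8.753 × 10⁵ m/s
T = 2πr/v = 4.748 × 10⁻¹⁵ s = 4748 as

4748 as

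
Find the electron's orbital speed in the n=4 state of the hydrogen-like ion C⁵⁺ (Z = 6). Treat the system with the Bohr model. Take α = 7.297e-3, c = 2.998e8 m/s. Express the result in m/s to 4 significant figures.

3.281e6 m/s

v_n = Zαc/n = 6 × 0.007297 × 2.998e8 / 4
    = 3.281e6 m/s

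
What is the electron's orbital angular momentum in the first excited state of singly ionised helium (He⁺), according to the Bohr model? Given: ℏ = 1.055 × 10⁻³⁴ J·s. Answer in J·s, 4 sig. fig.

L_n = nℏ = 2 × 1.055 × 10⁻³⁴ = 2.110 × 10⁻³⁴ J·s

2.110 × 10⁻³⁴ J·s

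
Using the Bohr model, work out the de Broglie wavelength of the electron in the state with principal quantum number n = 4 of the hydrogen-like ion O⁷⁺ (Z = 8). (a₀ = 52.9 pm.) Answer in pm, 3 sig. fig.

166 pm

The Bohr quantisation condition is nλ = 2πr_n.
r_n = n²a₀/Z = 106 pm
λ = 2πr_n/n = 2π·106/4 = 166 pm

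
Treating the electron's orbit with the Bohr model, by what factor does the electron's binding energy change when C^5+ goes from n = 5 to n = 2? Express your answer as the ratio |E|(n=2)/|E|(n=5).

|E| ∝ Z^2 · n^-2; with Z fixed, |E| ∝ n^-2.
|E|(n=2)/|E|(n=5) = (2/5)^-2 = 25/4

25/4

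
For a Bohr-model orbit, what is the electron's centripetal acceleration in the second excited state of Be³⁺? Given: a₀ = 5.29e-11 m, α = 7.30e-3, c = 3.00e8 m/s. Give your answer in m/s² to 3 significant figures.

r = n²a₀/Z = 1.19e-10 m, v = Zαc/n = 2.92e6 m/s
a = v²/r = (2.92e6)² / 1.19e-10 = 7.16e22 m/s²

7.16e22 m/s²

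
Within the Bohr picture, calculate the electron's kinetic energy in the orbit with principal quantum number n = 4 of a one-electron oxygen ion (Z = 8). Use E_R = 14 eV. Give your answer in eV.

For a Coulomb orbit the virial theorem gives K = −E_n.
E_n = −E_R·Z²/n², so K = E_R·Z²/n² = 14 × 8²/4² = 56 eV

56 eV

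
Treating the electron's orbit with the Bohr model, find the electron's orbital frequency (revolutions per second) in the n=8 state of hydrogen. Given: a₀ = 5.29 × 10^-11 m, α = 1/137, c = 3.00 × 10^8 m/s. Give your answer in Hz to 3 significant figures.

r = n²a₀/Z = 3.39 × 10^-9 m, v = Zαc/n = 2.74 × 10^5 m/s
f = v/(2πr) = 1.29 × 10^13 Hz

1.29 × 10^13 Hz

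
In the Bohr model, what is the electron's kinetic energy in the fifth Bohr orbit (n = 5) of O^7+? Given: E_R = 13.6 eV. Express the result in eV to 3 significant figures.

For a Coulomb orbit the virial theorem gives K = −E_n.
E_n = −E_R·Z²/n², so K = E_R·Z²/n² = 13.6 × 8²/5² = 34.8 eV

34.8 eV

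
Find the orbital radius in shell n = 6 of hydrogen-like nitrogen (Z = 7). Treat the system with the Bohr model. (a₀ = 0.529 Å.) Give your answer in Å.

r_n = n²a₀/Z = 6² × 0.529 / 7
    = 36 × 0.529 / 7 = 2.72 Å

2.72 Å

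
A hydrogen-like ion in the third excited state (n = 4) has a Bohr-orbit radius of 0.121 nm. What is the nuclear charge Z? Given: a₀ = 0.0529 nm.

7

r_n = n²a₀/Z ⇒ Z = n²a₀/r = 4² × 0.0529 / 0.121 ≈ 7.00
Z = 7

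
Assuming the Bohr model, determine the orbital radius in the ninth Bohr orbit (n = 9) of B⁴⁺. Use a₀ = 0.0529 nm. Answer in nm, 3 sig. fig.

0.857 nm

r_n = n²a₀/Z = 9² × 0.0529 / 5
    = 81 × 0.0529 / 5 = 0.857 nm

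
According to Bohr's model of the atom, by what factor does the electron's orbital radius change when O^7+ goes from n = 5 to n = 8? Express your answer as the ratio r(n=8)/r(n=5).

r ∝ Z^-1 · n^2; with Z fixed, r ∝ n^2.
r(n=8)/r(n=5) = (8/5)^2 = 64/25

64/25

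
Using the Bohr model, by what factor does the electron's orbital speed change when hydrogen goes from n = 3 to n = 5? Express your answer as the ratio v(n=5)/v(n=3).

v ∝ Z^1 · n^-1; with Z fixed, v ∝ n^-1.
v(n=5)/v(n=3) = (5/3)^-1 = 3/5

3/5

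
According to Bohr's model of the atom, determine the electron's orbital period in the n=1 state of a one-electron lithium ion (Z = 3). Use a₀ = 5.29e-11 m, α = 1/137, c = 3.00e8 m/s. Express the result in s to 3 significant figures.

1.69e-17 s

r = n²a₀/Z = 1²·5.29e-11/3 = 1.76e-11 m
v = Zαc/n = 3·0.00730·3.00e8/1 = 6.57e6 m/s
T = 2πr/v = 1.69e-17 s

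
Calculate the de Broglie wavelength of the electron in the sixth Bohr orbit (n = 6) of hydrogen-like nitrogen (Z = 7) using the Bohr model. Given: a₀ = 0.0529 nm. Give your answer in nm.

The Bohr quantisation condition is nλ = 2πr_n.
r_n = n²a₀/Z = 0.272 nm
λ = 2πr_n/n = 2π·0.272/6 = 0.285 nm

0.285 nm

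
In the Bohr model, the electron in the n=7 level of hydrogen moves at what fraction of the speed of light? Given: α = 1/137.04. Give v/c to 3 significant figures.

0.00104

v_n = Zαc/n, so v/c = Zα/n = 1 × 0.00730 / 7 = 0.00104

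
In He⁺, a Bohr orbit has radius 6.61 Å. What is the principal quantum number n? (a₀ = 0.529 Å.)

5

r_n = n²a₀/Z ⇒ n² = rZ/a₀ = 6.61 × 2 / 0.529 ≈ 24.99
n = 5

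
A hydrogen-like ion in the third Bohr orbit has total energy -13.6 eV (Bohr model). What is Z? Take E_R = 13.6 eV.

E_n = −E_R Z²/n² ⇒ Z² = −E_n n²/E_R = 13.6 × 3² / 13.6 ≈ 9.00
Z = 3

3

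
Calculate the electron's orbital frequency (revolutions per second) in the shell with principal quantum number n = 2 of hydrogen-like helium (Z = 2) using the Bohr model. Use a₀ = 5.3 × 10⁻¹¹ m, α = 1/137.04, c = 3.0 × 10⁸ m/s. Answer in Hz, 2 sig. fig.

3.3 × 10¹⁵ Hz

r = n²a₀/Z = 1.1 × 10⁻¹⁰ m, v = Zαc/n = 2.2 × 10⁶ m/s
f = v/(2πr) = 3.3 × 10¹⁵ Hz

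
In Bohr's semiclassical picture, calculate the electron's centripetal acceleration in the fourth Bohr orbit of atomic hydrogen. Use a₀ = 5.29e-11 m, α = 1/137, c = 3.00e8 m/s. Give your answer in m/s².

r = n²a₀/Z = 8.46e-10 m, v = Zαc/n = 5.47e5 m/s
a = v²/r = (5.47e5)² / 8.46e-10 = 3.54e20 m/s²

3.54e20 m/s²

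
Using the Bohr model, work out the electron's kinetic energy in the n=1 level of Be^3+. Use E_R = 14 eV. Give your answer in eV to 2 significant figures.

220 eV

For a Coulomb orbit the virial theorem gives K = −E_n.
E_n = −E_R·Z²/n², so K = E_R·Z²/n² = 14 × 4²/1² = 220 eV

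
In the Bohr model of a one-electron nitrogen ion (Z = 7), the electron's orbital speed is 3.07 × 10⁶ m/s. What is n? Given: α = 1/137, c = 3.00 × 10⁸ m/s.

v_n = Zαc/n ⇒ n = Zαc/v = 7 × 0.00730 × 3.00 × 10⁸ / 3.07 × 10⁶ ≈ 4.99
n = 5

5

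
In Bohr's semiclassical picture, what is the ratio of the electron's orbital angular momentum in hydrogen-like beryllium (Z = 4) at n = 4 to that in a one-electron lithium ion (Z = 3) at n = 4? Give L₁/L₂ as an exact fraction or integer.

L = nℏ is independent of Z.
L₁/L₂ = n₁/n₂ = 4/4 = 1

1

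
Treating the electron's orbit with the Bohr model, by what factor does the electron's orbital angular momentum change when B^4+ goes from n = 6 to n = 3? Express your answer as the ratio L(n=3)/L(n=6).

1/2

L = nℏ depends only on n, so L ∝ n.
L(n=3)/L(n=6) = (3/6)^1 = 1/2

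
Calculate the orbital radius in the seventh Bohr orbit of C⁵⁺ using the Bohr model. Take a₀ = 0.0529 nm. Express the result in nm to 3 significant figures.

0.432 nm

r_n = n²a₀/Z = 7² × 0.0529 / 6
    = 49 × 0.0529 / 6 = 0.432 nm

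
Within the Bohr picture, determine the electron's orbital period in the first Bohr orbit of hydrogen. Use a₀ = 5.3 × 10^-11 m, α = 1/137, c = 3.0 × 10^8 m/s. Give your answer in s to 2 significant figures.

r = n²a₀/Z = 1²·5.3 × 10^-11/1 = 5.3 × 10^-11 m
v = Zαc/n = 1·0.0073·3.0 × 10^8/1 = 2.2 × 10^6 m/s
T = 2πr/v = 1.5 × 10^-16 s

1.5 × 10^-16 s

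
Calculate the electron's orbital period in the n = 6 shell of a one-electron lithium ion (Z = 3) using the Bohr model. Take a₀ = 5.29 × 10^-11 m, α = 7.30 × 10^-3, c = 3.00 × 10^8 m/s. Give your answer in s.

3.64 × 10^-15 s

r = n²a₀/Z = 6²·5.29 × 10^-11/3 = 6.35 × 10^-10 m
v = Zαc/n = 3·0.00730·3.00 × 10^8/6 = 1.09 × 10^6 m/s
T = 2πr/v = 3.64 × 10^-15 s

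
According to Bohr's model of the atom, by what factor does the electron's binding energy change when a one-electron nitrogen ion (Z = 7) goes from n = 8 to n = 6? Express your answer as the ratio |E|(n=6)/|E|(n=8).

16/9

|E| ∝ Z^2 · n^-2; with Z fixed, |E| ∝ n^-2.
|E|(n=6)/|E|(n=8) = (6/8)^-2 = 16/9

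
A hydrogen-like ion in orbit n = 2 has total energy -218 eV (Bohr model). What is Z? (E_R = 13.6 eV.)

8

E_n = −E_R Z²/n² ⇒ Z² = −E_n n²/E_R = 218 × 2² / 13.6 ≈ 64.12
Z = 8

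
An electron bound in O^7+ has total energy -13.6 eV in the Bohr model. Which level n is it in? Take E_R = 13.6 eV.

E_n = −E_R Z²/n² ⇒ n² = E_R Z²/(−E_n) = 13.6 × 8² / 13.6 ≈ 64.00
n = 8

8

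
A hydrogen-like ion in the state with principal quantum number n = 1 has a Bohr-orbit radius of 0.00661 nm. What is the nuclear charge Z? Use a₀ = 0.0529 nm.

r_n = n²a₀/Z ⇒ Z = n²a₀/r = 1² × 0.0529 / 0.00661 ≈ 8.00
Z = 8

8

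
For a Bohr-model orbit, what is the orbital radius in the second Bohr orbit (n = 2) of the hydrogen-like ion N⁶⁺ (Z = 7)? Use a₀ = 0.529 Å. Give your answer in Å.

0.302 Å

r_n = n²a₀/Z = 2² × 0.529 / 7
    = 4 × 0.529 / 7 = 0.302 Å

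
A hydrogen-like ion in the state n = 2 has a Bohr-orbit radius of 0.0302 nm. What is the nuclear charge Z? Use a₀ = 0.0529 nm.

7

r_n = n²a₀/Z ⇒ Z = n²a₀/r = 2² × 0.0529 / 0.0302 ≈ 7.01
Z = 7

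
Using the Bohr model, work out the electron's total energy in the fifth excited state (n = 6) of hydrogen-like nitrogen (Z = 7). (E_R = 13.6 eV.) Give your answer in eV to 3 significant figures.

E_n = −E_R·Z²/n² = −13.6 × 7²/6² = -18.5 eV

-18.5 eV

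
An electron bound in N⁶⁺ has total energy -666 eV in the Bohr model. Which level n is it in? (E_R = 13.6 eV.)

E_n = −E_R Z²/n² ⇒ n² = E_R Z²/(−E_n) = 13.6 × 7² / 666 ≈ 1.00
n = 1

1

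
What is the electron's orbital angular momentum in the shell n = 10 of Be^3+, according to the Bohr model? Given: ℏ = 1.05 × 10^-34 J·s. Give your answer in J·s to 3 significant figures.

1.05 × 10^-33 J·s

L_n = nℏ = 10 × 1.05 × 10^-34 = 1.05 × 10^-33 J·s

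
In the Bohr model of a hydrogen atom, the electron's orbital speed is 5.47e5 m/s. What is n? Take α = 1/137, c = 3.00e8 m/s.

v_n = Zαc/n ⇒ n = Zαc/v = 1 × 0.00730 × 3.00e8 / 5.47e5 ≈ 4.00
n = 4

4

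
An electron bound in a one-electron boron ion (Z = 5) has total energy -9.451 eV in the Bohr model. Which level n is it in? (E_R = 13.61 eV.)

E_n = −E_R Z²/n² ⇒ n² = E_R Z²/(−E_n) = 13.61 × 5² / 9.451 ≈ 36.00
n = 6

6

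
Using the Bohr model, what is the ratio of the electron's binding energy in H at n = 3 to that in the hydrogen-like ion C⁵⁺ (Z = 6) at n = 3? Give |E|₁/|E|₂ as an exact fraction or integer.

1/36

|E| ∝ Z^2 · n^-2
|E|₁/|E|₂ = (1/6)^2 · (3/3)^-2 = 1/36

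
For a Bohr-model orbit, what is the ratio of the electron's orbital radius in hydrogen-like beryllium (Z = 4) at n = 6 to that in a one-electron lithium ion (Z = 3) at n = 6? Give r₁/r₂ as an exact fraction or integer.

r ∝ Z^-1 · n^2
r₁/r₂ = (4/3)^-1 · (6/6)^2 = 3/4

3/4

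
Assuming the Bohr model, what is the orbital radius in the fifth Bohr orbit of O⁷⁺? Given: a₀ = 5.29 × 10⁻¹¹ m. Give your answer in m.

1.65 × 10⁻¹⁰ m

r_n = n²a₀/Z = 5² × 5.29 × 10⁻¹¹ / 8
    = 25 × 5.29 × 10⁻¹¹ / 8 = 1.65 × 10⁻¹⁰ m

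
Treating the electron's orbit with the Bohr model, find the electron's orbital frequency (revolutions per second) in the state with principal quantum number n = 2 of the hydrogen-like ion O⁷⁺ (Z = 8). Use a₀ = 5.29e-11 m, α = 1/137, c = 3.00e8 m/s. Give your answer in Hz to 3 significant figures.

r = n²a₀/Z = 2.65e-11 m, v = Zαc/n = 8.76e6 m/s
f = v/(2πr) = 5.27e16 Hz

5.27e16 Hz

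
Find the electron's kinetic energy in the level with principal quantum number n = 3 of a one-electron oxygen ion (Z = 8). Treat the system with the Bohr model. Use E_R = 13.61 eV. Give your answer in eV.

96.78 eV

For a Coulomb orbit the virial theorem gives K = −E_n.
E_n = −E_R·Z²/n², so K = E_R·Z²/n² = 13.61 × 8²/3² = 96.78 eV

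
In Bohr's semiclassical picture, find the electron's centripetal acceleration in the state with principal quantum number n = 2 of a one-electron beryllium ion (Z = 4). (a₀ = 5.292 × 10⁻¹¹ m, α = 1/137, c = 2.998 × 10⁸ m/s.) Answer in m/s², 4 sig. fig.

3.620 × 10²³ m/s²

r = n²a₀/Z = 5.292 × 10⁻¹¹ m, v = Zαc/n = 4.377 × 10⁶ m/s
a = v²/r = (4.377 × 10⁶)² / 5.292 × 10⁻¹¹ = 3.620 × 10²³ m/s²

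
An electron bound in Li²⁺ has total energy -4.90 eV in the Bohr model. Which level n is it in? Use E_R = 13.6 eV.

5

E_n = −E_R Z²/n² ⇒ n² = E_R Z²/(−E_n) = 13.6 × 3² / 4.90 ≈ 24.98
n = 5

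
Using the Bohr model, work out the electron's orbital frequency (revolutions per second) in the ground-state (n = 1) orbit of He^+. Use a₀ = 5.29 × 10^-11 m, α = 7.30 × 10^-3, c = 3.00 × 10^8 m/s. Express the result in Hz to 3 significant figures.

2.64 × 10^16 Hz

r = n²a₀/Z = 2.65 × 10^-11 m, v = Zαc/n = 4.38 × 10^6 m/s
f = v/(2πr) = 2.64 × 10^16 Hz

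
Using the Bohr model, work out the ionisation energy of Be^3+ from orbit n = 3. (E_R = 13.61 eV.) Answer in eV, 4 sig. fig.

E_n = −E_R·Z²/n² = −13.61 × 4²/3² eV = -24.20 eV
Ionisation energy = −E_n = 24.20 eV

24.20 eV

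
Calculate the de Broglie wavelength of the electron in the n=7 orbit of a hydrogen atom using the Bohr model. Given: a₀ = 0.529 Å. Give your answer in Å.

The Bohr quantisation condition is nλ = 2πr_n.
r_n = n²a₀/Z = 25.9 Å
λ = 2πr_n/n = 2π·25.9/7 = 23.3 Å

23.3 Å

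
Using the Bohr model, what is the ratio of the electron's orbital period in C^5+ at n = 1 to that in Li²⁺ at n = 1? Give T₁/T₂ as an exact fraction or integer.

1/4

T ∝ Z^-2 · n^3
T₁/T₂ = (6/3)^-2 · (1/1)^3 = 1/4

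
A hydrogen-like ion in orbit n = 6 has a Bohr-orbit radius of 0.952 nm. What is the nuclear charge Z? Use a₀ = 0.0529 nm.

r_n = n²a₀/Z ⇒ Z = n²a₀/r = 6² × 0.0529 / 0.952 ≈ 2.00
Z = 2

2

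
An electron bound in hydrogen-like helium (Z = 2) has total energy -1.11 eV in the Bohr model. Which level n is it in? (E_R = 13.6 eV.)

7

E_n = −E_R Z²/n² ⇒ n² = E_R Z²/(−E_n) = 13.6 × 2² / 1.11 ≈ 49.01
n = 7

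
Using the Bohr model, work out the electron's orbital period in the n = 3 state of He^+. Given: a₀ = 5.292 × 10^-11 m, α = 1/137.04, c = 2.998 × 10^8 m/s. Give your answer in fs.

r = n²a₀/Z = 3²·5.292 × 10^-11/2 = 2.381 × 10^-10 m
v = Zαc/n = 2·0.007297·2.998 × 10^8/3 = 1.458 × 10^6 m/s
T = 2πr/v = 1.026 × 10^-15 s = 1.026 fs

1.026 fs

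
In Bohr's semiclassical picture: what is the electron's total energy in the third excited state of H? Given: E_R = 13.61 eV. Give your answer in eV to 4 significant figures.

-0.8506 eV

E_n = −E_R·Z²/n² = −13.61 × 1²/4² = -0.8506 eV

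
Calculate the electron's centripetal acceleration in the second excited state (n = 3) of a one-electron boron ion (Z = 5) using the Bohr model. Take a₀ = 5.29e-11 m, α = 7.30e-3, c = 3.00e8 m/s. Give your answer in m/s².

r = n²a₀/Z = 9.52e-11 m, v = Zαc/n = 3.65e6 m/s
a = v²/r = (3.65e6)² / 9.52e-11 = 1.40e23 m/s²

1.40e23 m/s²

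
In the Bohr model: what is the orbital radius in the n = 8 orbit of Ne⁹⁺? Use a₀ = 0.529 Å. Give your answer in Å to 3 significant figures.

3.39 Å

r_n = n²a₀/Z = 8² × 0.529 / 10
    = 64 × 0.529 / 10 = 3.39 Å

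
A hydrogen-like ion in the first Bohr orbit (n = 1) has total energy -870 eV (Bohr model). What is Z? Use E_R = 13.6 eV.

8

E_n = −E_R Z²/n² ⇒ Z² = −E_n n²/E_R = 870 × 1² / 13.6 ≈ 63.97
Z = 8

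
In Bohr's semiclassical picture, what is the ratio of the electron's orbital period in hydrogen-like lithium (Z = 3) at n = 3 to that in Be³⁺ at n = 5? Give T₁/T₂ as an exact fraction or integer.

T ∝ Z^-2 · n^3
T₁/T₂ = (3/4)^-2 · (3/5)^3 = 48/125

48/125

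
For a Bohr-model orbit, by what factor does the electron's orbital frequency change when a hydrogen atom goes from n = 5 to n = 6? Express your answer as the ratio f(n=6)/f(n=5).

125/216

f ∝ Z^2 · n^-3; with Z fixed, f ∝ n^-3.
f(n=6)/f(n=5) = (6/5)^-3 = 125/216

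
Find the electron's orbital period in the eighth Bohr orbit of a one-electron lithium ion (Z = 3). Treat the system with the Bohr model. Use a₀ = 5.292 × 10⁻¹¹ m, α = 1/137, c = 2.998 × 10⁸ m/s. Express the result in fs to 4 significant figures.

8.644 fs

r = n²a₀/Z = 8²·5.292 × 10⁻¹¹/3 = 1.129 × 10⁻⁹ m
v = Zαc/n = 3·0.007299·2.998 × 10⁸/8 = 8.206 × 10⁵ m/s
T = 2πr/v = 8.644 × 10⁻¹⁵ s = 8.644 fs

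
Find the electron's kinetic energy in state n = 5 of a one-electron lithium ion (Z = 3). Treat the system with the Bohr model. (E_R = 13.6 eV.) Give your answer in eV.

4.90 eV

For a Coulomb orbit the virial theorem gives K = −E_n.
E_n = −E_R·Z²/n², so K = E_R·Z²/n² = 13.6 × 3²/5² = 4.90 eV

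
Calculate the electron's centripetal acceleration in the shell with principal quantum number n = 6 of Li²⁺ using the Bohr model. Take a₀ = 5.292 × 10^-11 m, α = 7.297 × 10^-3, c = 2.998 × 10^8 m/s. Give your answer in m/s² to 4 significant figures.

r = n²a₀/Z = 6.350 × 10^-10 m, v = Zαc/n = 1.094 × 10^6 m/s
a = v²/r = (1.094 × 10^6)² / 6.350 × 10^-10 = 1.884 × 10^21 m/s²

1.884 × 10^21 m/s²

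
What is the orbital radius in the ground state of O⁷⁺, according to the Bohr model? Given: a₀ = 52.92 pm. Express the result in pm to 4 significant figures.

r_n = n²a₀/Z = 1² × 52.92 / 8
    = 1 × 52.92 / 8 = 6.615 pm

6.615 pm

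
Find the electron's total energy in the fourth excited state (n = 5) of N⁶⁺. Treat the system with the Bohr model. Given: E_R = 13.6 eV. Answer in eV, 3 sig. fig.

-26.7 eV

E_n = −E_R·Z²/n² = −13.6 × 7²/5² = -26.7 eV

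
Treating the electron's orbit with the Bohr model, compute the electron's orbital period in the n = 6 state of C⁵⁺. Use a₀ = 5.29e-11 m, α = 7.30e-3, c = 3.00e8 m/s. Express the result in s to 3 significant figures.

9.11e-16 s

r = n²a₀/Z = 6²·5.29e-11/6 = 3.17e-10 m
v = Zαc/n = 6·0.00730·3.00e8/6 = 2.19e6 m/s
T = 2πr/v = 9.11e-16 s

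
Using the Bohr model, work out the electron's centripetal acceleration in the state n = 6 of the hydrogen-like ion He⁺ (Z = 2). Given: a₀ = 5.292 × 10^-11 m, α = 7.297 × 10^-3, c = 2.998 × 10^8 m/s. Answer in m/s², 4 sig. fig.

5.582 × 10^20 m/s²

r = n²a₀/Z = 9.526 × 10^-10 m, v = Zαc/n = 7.292 × 10^5 m/s
a = v²/r = (7.292 × 10^5)² / 9.526 × 10^-10 = 5.582 × 10^20 m/s²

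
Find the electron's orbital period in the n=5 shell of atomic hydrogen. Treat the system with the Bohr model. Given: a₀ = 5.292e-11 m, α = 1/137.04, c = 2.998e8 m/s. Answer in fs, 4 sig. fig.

19.00 fs

r = n²a₀/Z = 5²·5.292e-11/1 = 1.323e-9 m
v = Zαc/n = 1·0.007297·2.998e8/5 = 4.375e5 m/s
T = 2πr/v = 1.900e-14 s = 19.00 fs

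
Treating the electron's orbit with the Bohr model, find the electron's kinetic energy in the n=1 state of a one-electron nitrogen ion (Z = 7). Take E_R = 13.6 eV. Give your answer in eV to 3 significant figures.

For a Coulomb orbit the virial theorem gives K = −E_n.
E_n = −E_R·Z²/n², so K = E_R·Z²/n² = 13.6 × 7²/1² = 666 eV

666 eV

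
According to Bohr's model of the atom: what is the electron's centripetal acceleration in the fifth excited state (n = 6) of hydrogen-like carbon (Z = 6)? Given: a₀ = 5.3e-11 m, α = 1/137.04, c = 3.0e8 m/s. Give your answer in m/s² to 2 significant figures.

r = n²a₀/Z = 3.2e-10 m, v = Zαc/n = 2.2e6 m/s
a = v²/r = (2.2e6)² / 3.2e-10 = 1.5e22 m/s²

1.5e22 m/s²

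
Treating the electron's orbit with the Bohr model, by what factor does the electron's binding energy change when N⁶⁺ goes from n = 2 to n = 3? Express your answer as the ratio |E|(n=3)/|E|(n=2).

|E| ∝ Z^2 · n^-2; with Z fixed, |E| ∝ n^-2.
|E|(n=3)/|E|(n=2) = (3/2)^-2 = 4/9

4/9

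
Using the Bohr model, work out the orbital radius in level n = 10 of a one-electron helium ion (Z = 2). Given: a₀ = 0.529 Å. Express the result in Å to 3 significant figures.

r_n = n²a₀/Z = 10² × 0.529 / 2
    = 100 × 0.529 / 2 = 26.5 Å

26.5 Å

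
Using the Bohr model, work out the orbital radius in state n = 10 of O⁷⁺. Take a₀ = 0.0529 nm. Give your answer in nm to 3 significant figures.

0.661 nm

r_n = n²a₀/Z = 10² × 0.0529 / 8
    = 100 × 0.0529 / 8 = 0.661 nm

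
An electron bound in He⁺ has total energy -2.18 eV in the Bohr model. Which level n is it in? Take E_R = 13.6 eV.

E_n = −E_R Z²/n² ⇒ n² = E_R Z²/(−E_n) = 13.6 × 2² / 2.18 ≈ 24.95
n = 5

5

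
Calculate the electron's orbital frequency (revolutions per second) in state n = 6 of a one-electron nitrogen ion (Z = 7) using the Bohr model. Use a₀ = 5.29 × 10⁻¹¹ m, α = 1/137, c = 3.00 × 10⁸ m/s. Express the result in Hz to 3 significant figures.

r = n²a₀/Z = 2.72 × 10⁻¹⁰ m, v = Zαc/n = 2.55 × 10⁶ m/s
f = v/(2πr) = 1.49 × 10¹⁵ Hz

1.49 × 10¹⁵ Hz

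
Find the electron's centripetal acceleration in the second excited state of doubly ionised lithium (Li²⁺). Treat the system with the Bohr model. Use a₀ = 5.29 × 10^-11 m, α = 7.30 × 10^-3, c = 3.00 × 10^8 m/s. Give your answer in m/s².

r = n²a₀/Z = 1.59 × 10^-10 m, v = Zαc/n = 2.19 × 10^6 m/s
a = v²/r = (2.19 × 10^6)² / 1.59 × 10^-10 = 3.02 × 10^22 m/s²

3.02 × 10^22 m/s²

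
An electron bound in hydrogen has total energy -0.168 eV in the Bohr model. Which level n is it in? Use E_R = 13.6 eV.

E_n = −E_R Z²/n² ⇒ n² = E_R Z²/(−E_n) = 13.6 × 1² / 0.168 ≈ 80.95
n = 9

9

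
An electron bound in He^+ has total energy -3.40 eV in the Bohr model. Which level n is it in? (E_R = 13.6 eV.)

4

E_n = −E_R Z²/n² ⇒ n² = E_R Z²/(−E_n) = 13.6 × 2² / 3.40 ≈ 16.00
n = 4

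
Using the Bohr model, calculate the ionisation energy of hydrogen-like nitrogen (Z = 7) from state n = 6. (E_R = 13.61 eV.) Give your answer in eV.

E_n = −E_R·Z²/n² = −13.61 × 7²/6² eV = -18.52 eV
Ionisation energy = −E_n = 18.52 eV

18.52 eV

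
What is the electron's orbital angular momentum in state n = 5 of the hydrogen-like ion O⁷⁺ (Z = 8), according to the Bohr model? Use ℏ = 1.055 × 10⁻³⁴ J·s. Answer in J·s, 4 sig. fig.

L_n = nℏ = 5 × 1.055 × 10⁻³⁴ = 5.275 × 10⁻³⁴ J·s

5.275 × 10⁻³⁴ J·s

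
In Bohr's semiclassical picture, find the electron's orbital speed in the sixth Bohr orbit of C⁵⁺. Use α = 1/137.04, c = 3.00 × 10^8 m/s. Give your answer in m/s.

v_n = Zαc/n = 6 × 0.00730 × 3.00 × 10^8 / 6
    = 2.19 × 10^6 m/s

2.19 × 10^6 m/s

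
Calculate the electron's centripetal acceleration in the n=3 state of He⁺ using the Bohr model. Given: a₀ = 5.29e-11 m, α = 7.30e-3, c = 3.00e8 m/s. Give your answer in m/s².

8.95e21 m/s²

r = n²a₀/Z = 2.38e-10 m, v = Zαc/n = 1.46e6 m/s
a = v²/r = (1.46e6)² / 2.38e-10 = 8.95e21 m/s²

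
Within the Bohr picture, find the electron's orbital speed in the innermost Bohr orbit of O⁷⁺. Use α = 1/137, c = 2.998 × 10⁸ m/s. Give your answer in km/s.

1.751 × 10⁴ km/s

v_n = Zαc/n = 8 × 0.007299 × 2.998 × 10⁸ / 1
    = 1.751 × 10⁴ km/s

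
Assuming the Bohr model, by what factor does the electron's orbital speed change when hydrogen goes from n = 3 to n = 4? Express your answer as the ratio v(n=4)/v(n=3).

3/4

v ∝ Z^1 · n^-1; with Z fixed, v ∝ n^-1.
v(n=4)/v(n=3) = (4/3)^-1 = 3/4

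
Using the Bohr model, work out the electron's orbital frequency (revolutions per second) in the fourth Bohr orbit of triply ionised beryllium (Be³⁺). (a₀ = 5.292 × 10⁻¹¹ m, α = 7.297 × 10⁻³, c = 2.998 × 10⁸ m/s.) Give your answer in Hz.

r = n²a₀/Z = 2.117 × 10⁻¹⁰ m, v = Zαc/n = 2.188 × 10⁶ m/s
f = v/(2πr) = 1.645 × 10¹⁵ Hz

1.645 × 10¹⁵ Hz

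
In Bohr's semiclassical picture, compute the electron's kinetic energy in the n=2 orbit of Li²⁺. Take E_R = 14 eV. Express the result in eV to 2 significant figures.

32 eV

For a Coulomb orbit the virial theorem gives K = −E_n.
E_n = −E_R·Z²/n², so K = E_R·Z²/n² = 14 × 3²/2² = 32 eV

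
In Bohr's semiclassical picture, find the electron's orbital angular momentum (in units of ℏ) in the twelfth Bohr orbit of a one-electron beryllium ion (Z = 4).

L_n = nℏ, so L/ℏ = n = 12.

12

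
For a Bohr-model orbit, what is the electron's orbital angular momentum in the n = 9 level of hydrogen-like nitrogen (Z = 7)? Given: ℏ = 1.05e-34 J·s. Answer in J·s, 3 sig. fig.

L_n = nℏ = 9 × 1.05e-34 = 9.45e-34 J·s

9.45e-34 J·s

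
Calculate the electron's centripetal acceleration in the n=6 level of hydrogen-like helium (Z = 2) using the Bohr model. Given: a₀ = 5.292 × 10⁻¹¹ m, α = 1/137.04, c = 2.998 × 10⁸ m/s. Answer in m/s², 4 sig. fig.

r = n²a₀/Z = 9.526 × 10⁻¹⁰ m, v = Zαc/n = 7.292 × 10⁵ m/s
a = v²/r = (7.292 × 10⁵)² / 9.526 × 10⁻¹⁰ = 5.583 × 10²⁰ m/s²

5.583 × 10²⁰ m/s²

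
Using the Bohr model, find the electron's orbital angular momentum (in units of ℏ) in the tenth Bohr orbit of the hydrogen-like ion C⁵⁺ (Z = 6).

10

L_n = nℏ, so L/ℏ = n = 10.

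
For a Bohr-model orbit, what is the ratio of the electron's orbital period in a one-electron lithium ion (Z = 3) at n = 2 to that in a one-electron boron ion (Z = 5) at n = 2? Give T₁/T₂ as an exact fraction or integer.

T ∝ Z^-2 · n^3
T₁/T₂ = (3/5)^-2 · (2/2)^3 = 25/9

25/9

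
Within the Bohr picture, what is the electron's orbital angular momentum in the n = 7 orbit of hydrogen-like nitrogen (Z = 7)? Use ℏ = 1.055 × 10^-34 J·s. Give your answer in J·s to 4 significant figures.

7.385 × 10^-34 J·s

L_n = nℏ = 7 × 1.055 × 10^-34 = 7.385 × 10^-34 J·s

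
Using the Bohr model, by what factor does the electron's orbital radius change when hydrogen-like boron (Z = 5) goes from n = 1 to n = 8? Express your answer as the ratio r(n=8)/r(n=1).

64

r ∝ Z^-1 · n^2; with Z fixed, r ∝ n^2.
r(n=8)/r(n=1) = (8/1)^2 = 64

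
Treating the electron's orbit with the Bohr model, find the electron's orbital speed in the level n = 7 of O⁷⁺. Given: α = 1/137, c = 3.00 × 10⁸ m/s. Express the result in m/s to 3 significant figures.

2.50 × 10⁶ m/s

v_n = Zαc/n = 8 × 0.00730 × 3.00 × 10⁸ / 7
    = 2.50 × 10⁶ m/s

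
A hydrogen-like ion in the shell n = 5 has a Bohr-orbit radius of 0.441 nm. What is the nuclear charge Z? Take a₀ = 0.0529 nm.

3

r_n = n²a₀/Z ⇒ Z = n²a₀/r = 5² × 0.0529 / 0.441 ≈ 3.00
Z = 3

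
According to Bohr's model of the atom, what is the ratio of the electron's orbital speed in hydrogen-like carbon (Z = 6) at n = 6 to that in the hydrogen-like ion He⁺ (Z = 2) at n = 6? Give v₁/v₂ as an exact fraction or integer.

v ∝ Z^1 · n^-1
v₁/v₂ = (6/2)^1 · (6/6)^-1 = 3

3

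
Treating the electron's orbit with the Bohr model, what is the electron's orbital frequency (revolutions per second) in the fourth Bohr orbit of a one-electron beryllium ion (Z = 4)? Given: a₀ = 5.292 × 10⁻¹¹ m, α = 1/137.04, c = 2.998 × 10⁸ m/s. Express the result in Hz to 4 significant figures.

1.645 × 10¹⁵ Hz

r = n²a₀/Z = 2.117 × 10⁻¹⁰ m, v = Zαc/n = 2.188 × 10⁶ m/s
f = v/(2πr) = 1.645 × 10¹⁵ Hz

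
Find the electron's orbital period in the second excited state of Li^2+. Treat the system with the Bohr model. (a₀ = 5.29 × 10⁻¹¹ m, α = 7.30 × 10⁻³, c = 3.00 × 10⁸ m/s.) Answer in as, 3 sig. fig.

455 as

r = n²a₀/Z = 3²·5.29 × 10⁻¹¹/3 = 1.59 × 10⁻¹⁰ m
v = Zαc/n = 3·0.00730·3.00 × 10⁸/3 = 2.19 × 10⁶ m/s
T = 2πr/v = 4.55 × 10⁻¹⁶ s = 455 as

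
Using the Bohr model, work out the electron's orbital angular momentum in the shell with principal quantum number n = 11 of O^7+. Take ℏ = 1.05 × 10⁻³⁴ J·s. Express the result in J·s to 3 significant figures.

1.16 × 10⁻³³ J·s

L_n = nℏ = 11 × 1.05 × 10⁻³⁴ = 1.16 × 10⁻³³ J·s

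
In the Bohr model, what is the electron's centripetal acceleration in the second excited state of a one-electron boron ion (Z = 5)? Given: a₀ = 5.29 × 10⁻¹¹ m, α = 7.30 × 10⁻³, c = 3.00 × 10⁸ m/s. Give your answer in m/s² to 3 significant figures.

1.40 × 10²³ m/s²

r = n²a₀/Z = 9.52 × 10⁻¹¹ m, v = Zαc/n = 3.65 × 10⁶ m/s
a = v²/r = (3.65 × 10⁶)² / 9.52 × 10⁻¹¹ = 1.40 × 10²³ m/s²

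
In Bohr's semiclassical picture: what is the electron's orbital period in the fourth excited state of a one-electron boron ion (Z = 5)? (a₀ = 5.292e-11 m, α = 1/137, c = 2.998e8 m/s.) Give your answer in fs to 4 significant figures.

0.7597 fs

r = n²a₀/Z = 5²·5.292e-11/5 = 2.646e-10 m
v = Zαc/n = 5·0.007299·2.998e8/5 = 2.188e6 m/s
T = 2πr/v = 7.597e-16 s = 0.7597 fs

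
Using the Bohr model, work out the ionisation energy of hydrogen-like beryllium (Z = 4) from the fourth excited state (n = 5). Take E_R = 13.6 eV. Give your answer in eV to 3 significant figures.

8.70 eV

E_n = −E_R·Z²/n² = −13.6 × 4²/5² eV = -8.70 eV
Ionisation energy = −E_n = 8.70 eV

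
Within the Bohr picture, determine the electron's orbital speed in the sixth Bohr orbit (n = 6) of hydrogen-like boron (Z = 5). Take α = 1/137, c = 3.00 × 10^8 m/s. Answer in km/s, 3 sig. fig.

1820 km/s

v_n = Zαc/n = 5 × 0.00730 × 3.00 × 10^8 / 6
    = 1820 km/s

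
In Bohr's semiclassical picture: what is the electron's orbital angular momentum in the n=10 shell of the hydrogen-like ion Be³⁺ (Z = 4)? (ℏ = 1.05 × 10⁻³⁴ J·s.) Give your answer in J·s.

1.05 × 10⁻³³ J·s

L_n = nℏ = 10 × 1.05 × 10⁻³⁴ = 1.05 × 10⁻³³ J·s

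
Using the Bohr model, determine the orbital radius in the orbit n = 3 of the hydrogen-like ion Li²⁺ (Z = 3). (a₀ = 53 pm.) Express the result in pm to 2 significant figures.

r_n = n²a₀/Z = 3² × 53 / 3
    = 9 × 53 / 3 = 160 pm

160 pm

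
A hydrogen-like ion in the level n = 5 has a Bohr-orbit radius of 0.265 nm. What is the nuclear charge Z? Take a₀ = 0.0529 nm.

r_n = n²a₀/Z ⇒ Z = n²a₀/r = 5² × 0.0529 / 0.265 ≈ 4.99
Z = 5

5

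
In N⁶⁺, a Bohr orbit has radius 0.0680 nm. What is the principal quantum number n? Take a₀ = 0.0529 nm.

3

r_n = n²a₀/Z ⇒ n² = rZ/a₀ = 0.0680 × 7 / 0.0529 ≈ 9.00
n = 3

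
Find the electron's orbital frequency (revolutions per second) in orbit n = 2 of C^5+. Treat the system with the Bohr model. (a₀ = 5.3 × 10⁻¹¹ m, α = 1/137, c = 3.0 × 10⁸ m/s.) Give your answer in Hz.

r = n²a₀/Z = 3.5 × 10⁻¹¹ m, v = Zαc/n = 6.6 × 10⁶ m/s
f = v/(2πr) = 3.0 × 10¹⁶ Hz

3.0 × 10¹⁶ Hz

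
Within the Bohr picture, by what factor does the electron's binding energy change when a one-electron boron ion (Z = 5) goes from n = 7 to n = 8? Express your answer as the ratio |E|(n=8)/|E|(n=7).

|E| ∝ Z^2 · n^-2; with Z fixed, |E| ∝ n^-2.
|E|(n=8)/|E|(n=7) = (8/7)^-2 = 49/64

49/64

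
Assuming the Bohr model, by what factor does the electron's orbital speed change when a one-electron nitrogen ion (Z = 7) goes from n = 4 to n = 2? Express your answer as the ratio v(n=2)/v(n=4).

v ∝ Z^1 · n^-1; with Z fixed, v ∝ n^-1.
v(n=2)/v(n=4) = (2/4)^-1 = 2

2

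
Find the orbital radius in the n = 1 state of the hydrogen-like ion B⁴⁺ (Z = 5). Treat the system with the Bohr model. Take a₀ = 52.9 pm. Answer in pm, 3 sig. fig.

r_n = n²a₀/Z = 1² × 52.9 / 5
    = 1 × 52.9 / 5 = 10.6 pm

10.6 pm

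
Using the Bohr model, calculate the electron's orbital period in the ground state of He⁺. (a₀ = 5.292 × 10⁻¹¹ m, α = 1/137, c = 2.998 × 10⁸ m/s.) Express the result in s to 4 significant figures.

r = n²a₀/Z = 1²·5.292 × 10⁻¹¹/2 = 2.646 × 10⁻¹¹ m
v = Zαc/n = 2·0.007299·2.998 × 10⁸/1 = 4.377 × 10⁶ m/s
T = 2πr/v = 3.799 × 10⁻¹⁷ s

3.799 × 10⁻¹⁷ s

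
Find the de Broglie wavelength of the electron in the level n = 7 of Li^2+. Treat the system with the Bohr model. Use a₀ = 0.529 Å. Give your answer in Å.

The Bohr quantisation condition is nλ = 2πr_n.
r_n = n²a₀/Z = 8.64 Å
λ = 2πr_n/n = 2π·8.64/7 = 7.76 Å

7.76 Å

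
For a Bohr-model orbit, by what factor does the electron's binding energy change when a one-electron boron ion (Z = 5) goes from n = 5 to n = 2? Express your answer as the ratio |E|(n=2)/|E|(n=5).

|E| ∝ Z^2 · n^-2; with Z fixed, |E| ∝ n^-2.
|E|(n=2)/|E|(n=5) = (2/5)^-2 = 25/4

25/4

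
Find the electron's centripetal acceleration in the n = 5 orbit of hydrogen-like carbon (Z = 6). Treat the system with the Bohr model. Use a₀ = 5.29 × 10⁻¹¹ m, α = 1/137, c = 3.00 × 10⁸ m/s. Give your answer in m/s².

3.13 × 10²² m/s²

r = n²a₀/Z = 2.20 × 10⁻¹⁰ m, v = Zαc/n = 2.63 × 10⁶ m/s
a = v²/r = (2.63 × 10⁶)² / 2.20 × 10⁻¹⁰ = 3.13 × 10²² m/s²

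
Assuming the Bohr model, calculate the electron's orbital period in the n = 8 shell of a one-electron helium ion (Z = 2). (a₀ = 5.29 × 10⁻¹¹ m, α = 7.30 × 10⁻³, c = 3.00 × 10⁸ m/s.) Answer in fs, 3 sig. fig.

19.4 fs

r = n²a₀/Z = 8²·5.29 × 10⁻¹¹/2 = 1.69 × 10⁻⁹ m
v = Zαc/n = 2·0.00730·3.00 × 10⁸/8 = 5.47 × 10⁵ m/s
T = 2πr/v = 1.94 × 10⁻¹⁴ s = 19.4 fs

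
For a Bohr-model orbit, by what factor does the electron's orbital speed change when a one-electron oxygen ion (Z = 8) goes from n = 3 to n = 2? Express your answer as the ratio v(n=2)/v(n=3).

3/2

v ∝ Z^1 · n^-1; with Z fixed, v ∝ n^-1.
v(n=2)/v(n=3) = (2/3)^-1 = 3/2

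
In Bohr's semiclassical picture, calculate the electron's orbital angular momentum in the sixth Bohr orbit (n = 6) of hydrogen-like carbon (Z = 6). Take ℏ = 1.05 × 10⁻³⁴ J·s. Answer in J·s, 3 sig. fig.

6.30 × 10⁻³⁴ J·s

L_n = nℏ = 6 × 1.05 × 10⁻³⁴ = 6.30 × 10⁻³⁴ J·s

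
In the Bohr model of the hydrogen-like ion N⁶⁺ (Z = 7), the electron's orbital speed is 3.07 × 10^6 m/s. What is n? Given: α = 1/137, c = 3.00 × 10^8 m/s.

v_n = Zαc/n ⇒ n = Zαc/v = 7 × 0.00730 × 3.00 × 10^8 / 3.07 × 10^6 ≈ 4.99
n = 5

5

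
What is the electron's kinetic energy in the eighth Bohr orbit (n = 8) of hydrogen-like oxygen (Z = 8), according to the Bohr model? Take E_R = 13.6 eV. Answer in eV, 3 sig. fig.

13.6 eV

For a Coulomb orbit the virial theorem gives K = −E_n.
E_n = −E_R·Z²/n², so K = E_R·Z²/n² = 13.6 × 8²/8² = 13.6 eV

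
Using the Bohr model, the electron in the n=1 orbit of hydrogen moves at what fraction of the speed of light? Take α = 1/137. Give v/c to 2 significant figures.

0.0073

v_n = Zαc/n, so v/c = Zα/n = 1 × 0.0073 / 1 = 0.0073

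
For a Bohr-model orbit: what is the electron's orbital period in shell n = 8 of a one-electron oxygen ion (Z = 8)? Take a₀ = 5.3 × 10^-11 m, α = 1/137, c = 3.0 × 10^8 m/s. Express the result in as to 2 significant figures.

r = n²a₀/Z = 8²·5.3 × 10^-11/8 = 4.2 × 10^-10 m
v = Zαc/n = 8·0.0073·3.0 × 10^8/8 = 2.2 × 10^6 m/s
T = 2πr/v = 1.2 × 10^-15 s = 1200 as

1200 as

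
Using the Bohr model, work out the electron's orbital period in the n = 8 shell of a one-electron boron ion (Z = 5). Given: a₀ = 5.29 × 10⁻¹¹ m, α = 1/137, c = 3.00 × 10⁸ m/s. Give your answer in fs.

3.11 fs

r = n²a₀/Z = 8²·5.29 × 10⁻¹¹/5 = 6.77 × 10⁻¹⁰ m
v = Zαc/n = 5·0.00730·3.00 × 10⁸/8 = 1.37 × 10⁶ m/s
T = 2πr/v = 3.11 × 10⁻¹⁵ s = 3.11 fs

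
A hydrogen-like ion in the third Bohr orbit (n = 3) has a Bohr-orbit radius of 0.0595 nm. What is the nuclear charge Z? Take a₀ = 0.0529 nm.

8

r_n = n²a₀/Z ⇒ Z = n²a₀/r = 3² × 0.0529 / 0.0595 ≈ 8.00
Z = 8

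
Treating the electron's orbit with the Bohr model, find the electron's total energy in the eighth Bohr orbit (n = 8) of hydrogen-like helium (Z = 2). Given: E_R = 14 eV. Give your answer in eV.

-0.88 eV

E_n = −E_R·Z²/n² = −14 × 2²/8² = -0.88 eV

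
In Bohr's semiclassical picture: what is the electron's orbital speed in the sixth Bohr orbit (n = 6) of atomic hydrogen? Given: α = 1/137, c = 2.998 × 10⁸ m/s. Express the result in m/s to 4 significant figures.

3.647 × 10⁵ m/s

v_n = Zαc/n = 1 × 0.007299 × 2.998 × 10⁸ / 6
    = 3.647 × 10⁵ m/s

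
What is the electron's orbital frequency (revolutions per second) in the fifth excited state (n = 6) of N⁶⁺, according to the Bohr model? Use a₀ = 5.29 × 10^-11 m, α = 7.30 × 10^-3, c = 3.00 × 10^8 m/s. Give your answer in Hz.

1.49 × 10^15 Hz

r = n²a₀/Z = 2.72 × 10^-10 m, v = Zαc/n = 2.56 × 10^6 m/s
f = v/(2πr) = 1.49 × 10^15 Hz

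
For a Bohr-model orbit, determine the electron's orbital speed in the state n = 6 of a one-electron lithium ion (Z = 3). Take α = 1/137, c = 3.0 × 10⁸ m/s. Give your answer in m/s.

1.1 × 10⁶ m/s

v_n = Zαc/n = 3 × 0.0073 × 3.0 × 10⁸ / 6
    = 1.1 × 10⁶ m/s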